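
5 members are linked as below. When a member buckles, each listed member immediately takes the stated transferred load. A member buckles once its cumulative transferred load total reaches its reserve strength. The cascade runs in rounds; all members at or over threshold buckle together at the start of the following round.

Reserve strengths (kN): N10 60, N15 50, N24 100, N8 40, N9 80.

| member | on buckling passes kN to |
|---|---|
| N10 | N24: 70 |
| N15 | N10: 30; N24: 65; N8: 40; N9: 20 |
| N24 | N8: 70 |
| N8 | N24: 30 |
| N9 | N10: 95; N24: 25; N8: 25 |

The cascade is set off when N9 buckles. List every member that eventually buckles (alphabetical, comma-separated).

N10, N9

Round 1 — N9 buckles (initial).
  N10: +95 → 95 ≥ 60
  N24: +25 → 25 < 100
  N8: +25 → 25 < 40
Round 2 — N10 buckles.
  N24: +70 → 95 < 100
No further bucklings.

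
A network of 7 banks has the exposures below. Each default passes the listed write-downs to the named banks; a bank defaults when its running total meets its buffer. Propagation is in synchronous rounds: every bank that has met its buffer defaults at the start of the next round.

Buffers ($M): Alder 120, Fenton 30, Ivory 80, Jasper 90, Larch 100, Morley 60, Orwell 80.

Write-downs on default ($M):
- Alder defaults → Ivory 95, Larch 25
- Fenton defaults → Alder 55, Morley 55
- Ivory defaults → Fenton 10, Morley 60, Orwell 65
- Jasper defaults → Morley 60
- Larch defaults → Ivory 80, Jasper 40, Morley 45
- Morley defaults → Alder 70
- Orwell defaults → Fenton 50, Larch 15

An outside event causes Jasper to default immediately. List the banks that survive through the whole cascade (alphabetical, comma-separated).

Round 1 — Jasper defaults (initial).
  Morley: +60 → 60 ≥ 60
Round 2 — Morley defaults.
  Alder: +70 → 70 < 120
No further defaults.

Alder, Fenton, Ivory, Larch, Orwell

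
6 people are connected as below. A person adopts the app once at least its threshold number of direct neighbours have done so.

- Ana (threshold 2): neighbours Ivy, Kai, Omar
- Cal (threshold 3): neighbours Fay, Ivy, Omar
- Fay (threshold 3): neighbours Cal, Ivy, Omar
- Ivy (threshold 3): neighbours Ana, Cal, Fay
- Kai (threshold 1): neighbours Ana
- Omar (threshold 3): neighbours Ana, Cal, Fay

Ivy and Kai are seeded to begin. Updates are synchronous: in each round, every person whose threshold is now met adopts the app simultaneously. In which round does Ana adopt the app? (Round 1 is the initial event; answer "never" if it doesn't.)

2

Round 1 — Ivy, Kai adopt the app (initial).
Round 2 — checking thresholds:
  Ana: 2 of 3 neighbours ≥ 2, adopts the app.
  Cal: 1 of 3 neighbours < 3, below threshold.
  Fay: 1 of 3 neighbours < 3, below threshold.
Round 3 — no new adoptions; cascade stops.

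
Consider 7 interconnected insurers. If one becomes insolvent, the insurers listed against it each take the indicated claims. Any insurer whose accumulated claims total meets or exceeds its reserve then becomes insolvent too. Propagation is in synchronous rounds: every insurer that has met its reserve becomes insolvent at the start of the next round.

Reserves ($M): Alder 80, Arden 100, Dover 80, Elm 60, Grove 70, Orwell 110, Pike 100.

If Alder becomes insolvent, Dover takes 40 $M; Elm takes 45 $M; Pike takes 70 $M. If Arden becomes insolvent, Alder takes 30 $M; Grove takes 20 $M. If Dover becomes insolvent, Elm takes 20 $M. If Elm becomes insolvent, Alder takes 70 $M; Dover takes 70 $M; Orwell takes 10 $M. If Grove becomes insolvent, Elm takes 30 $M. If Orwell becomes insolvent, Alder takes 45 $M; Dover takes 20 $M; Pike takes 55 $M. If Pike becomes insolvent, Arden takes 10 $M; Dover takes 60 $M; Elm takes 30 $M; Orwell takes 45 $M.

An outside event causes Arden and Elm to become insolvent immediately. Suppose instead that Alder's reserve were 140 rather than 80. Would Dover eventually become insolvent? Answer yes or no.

With Alder's reserve at 140:
Round 1 — Arden, Elm become insolvent (initial).
  Alder: +30+70 → 100 < 140
  Dover: +70 → 70 < 80
  Grove: +20 → 20 < 70
  Orwell: +10 → 10 < 110
No further insolvencies.

no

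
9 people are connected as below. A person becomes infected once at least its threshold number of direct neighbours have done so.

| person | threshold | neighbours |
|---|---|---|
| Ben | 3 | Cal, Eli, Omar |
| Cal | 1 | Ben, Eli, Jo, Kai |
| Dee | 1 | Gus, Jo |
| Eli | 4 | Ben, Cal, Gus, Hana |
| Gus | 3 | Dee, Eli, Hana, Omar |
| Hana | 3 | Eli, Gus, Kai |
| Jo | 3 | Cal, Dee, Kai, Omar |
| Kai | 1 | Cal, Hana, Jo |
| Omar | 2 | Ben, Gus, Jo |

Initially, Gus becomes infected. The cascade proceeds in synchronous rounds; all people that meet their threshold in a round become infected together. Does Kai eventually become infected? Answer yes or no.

no

Round 1 — Gus becomes infected (initial).
Round 2 — checking thresholds:
  Dee: 1 of 2 neighbours ≥ 1, becomes infected.
  Eli: 1 of 4 neighbours < 4, not yet.
  Hana: 1 of 3 neighbours < 3, not yet.
  Omar: 1 of 3 neighbours < 2, not yet.
Round 3 — no new infections; cascade stops.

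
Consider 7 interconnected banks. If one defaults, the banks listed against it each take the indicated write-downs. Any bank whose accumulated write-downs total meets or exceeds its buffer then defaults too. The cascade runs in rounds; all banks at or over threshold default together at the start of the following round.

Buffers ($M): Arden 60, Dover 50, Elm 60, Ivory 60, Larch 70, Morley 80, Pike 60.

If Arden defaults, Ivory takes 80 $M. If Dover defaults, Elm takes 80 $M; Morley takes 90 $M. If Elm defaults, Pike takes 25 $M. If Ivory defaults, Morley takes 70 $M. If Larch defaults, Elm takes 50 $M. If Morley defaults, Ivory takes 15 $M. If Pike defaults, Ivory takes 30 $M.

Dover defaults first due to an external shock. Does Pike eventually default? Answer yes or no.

Round 1 — Dover defaults (initial).
  Elm: +80 → 80 ≥ 60
  Morley: +90 → 90 ≥ 80
Round 2 — Elm, Morley default.
  Ivory: +15 → 15 < 60
  Pike: +25 → 25 < 60
No further defaults.

no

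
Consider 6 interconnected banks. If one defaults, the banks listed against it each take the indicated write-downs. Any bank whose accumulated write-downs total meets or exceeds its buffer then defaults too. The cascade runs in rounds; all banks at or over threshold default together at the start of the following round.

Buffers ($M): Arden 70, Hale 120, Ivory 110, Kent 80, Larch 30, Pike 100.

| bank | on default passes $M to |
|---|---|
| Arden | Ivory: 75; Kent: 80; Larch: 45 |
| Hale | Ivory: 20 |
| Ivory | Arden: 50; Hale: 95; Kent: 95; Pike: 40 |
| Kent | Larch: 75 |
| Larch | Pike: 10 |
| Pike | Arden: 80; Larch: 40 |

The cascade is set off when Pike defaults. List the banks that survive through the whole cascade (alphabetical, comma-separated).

Hale, Ivory

Round 1 — Pike defaults (initial).
  Arden: +80 → 80 ≥ 70
  Larch: +40 → 40 ≥ 30
Round 2 — Arden, Larch default.
  Ivory: +75 → 75 < 110
  Kent: +80 → 80 ≥ 80
Round 3 — Kent defaults.
No further defaults.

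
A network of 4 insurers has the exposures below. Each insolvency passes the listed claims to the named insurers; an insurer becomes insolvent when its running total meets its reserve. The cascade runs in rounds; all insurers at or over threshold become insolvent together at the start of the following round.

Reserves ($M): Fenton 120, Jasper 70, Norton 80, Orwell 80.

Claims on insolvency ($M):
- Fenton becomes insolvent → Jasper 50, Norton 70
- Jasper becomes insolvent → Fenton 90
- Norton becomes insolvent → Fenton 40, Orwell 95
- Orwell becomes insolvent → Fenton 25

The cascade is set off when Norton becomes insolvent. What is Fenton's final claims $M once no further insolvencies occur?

Round 1 — Norton becomes insolvent (initial).
  Fenton: +40 → 40 < 120
  Orwell: +95 → 95 ≥ 80
Round 2 — Orwell becomes insolvent.
  Fenton: +25 → 65 < 120
No further insolvencies.

65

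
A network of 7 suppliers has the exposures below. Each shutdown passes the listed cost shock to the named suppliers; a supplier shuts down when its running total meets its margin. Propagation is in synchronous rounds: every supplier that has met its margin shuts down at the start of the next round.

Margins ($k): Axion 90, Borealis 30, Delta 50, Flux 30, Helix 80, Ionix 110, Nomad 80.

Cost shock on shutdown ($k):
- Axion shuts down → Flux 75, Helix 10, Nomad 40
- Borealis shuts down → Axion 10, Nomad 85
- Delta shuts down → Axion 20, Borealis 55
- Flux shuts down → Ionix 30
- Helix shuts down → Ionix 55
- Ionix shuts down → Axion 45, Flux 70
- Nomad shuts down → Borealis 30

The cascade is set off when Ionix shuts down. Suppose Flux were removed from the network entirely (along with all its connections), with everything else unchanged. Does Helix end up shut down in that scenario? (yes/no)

no

With Flux removed:
Round 1 — Ionix shuts down (initial).
  Axion: +45 → 45 < 90
No further shutdowns.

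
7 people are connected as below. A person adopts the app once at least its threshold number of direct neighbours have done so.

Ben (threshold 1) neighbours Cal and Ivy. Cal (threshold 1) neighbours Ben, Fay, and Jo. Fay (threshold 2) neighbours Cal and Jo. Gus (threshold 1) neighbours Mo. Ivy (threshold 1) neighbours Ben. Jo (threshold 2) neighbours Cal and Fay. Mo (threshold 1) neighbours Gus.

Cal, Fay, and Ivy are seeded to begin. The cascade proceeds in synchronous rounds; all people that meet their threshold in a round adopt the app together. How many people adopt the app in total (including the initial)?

Round 1 — Cal, Fay, Ivy adopt the app (initial).
Round 2 — checking thresholds:
  Ben: 2 of 2 neighbours ≥ 1, adopts the app.
  Jo: 2 of 2 neighbours ≥ 2, adopts the app.
Round 3 — no new adoptions; cascade stops.

5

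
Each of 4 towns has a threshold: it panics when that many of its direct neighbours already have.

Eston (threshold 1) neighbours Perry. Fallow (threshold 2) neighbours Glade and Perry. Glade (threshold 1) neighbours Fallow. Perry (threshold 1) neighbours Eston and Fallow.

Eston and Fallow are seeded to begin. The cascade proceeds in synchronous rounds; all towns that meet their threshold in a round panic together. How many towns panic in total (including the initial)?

Round 1 — Eston, Fallow panic (initial).
Round 2 — checking thresholds:
  Glade: 1 of 1 neighbours ≥ 1, panics.
  Perry: 2 of 2 neighbours ≥ 1, panics.
Round 3 — no new panics; cascade stops.

4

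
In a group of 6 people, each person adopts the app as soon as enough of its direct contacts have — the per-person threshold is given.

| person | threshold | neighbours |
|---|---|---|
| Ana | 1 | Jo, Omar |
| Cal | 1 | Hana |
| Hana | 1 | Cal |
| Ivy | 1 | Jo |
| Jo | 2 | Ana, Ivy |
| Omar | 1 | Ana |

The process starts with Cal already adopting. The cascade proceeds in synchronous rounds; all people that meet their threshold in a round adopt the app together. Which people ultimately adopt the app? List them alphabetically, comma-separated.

Round 1 — Cal adopts the app (initial).
Round 2 — checking thresholds:
  Hana: 1 of 1 neighbours ≥ 1, adopts the app.
Round 3 — no new adoptions; cascade stops.

Cal, Hana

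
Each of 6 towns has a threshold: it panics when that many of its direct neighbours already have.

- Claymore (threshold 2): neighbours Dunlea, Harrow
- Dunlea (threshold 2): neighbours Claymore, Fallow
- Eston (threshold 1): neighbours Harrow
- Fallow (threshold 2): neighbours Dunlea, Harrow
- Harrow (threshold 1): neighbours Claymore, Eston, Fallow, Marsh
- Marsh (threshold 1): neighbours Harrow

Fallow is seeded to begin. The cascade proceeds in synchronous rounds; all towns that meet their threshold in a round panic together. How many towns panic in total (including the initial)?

4

Round 1 — Fallow panics (initial).
Round 2 — checking thresholds:
  Dunlea: 1 of 2 neighbours < 2, not yet.
  Harrow: 1 of 4 neighbours ≥ 1, panics.
Round 3 — checking thresholds:
  Claymore: 1 of 2 neighbours < 2, not yet.
  Dunlea: 1 of 2 neighbours < 2, not yet.
  Eston: 1 of 1 neighbours ≥ 1, panics.
  Marsh: 1 of 1 neighbours ≥ 1, panics.
Round 4 — no new panics; cascade stops.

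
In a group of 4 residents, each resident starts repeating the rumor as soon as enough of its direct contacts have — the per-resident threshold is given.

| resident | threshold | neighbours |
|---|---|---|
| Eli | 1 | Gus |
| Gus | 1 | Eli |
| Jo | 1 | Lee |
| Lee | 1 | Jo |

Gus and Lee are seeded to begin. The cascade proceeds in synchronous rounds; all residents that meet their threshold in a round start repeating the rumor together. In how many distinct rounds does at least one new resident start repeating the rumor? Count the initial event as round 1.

Round 1 — Gus, Lee start repeating the rumor (initial).
Round 2 — checking thresholds:
  Eli: 1 of 1 neighbours ≥ 1, starts repeating the rumor.
  Jo: 1 of 1 neighbours ≥ 1, starts repeating the rumor.
Round 3 — no new spreads; cascade stops.

2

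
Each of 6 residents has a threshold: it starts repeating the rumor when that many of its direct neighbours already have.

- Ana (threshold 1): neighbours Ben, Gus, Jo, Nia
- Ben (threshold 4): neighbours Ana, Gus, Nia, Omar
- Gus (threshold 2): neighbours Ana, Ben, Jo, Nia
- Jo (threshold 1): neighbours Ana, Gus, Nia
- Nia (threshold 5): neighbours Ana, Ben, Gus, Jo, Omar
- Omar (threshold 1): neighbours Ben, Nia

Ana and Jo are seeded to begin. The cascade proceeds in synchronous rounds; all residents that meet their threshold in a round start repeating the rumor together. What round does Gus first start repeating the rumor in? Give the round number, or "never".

Round 1 — Ana, Jo start repeating the rumor (initial).
Round 2 — checking thresholds:
  Ben: 1 of 4 neighbours < 4, not yet.
  Gus: 2 of 4 neighbours ≥ 2, starts repeating the rumor.
  Nia: 2 of 5 neighbours < 5, not yet.
Round 3 — no new spreads; cascade stops.

2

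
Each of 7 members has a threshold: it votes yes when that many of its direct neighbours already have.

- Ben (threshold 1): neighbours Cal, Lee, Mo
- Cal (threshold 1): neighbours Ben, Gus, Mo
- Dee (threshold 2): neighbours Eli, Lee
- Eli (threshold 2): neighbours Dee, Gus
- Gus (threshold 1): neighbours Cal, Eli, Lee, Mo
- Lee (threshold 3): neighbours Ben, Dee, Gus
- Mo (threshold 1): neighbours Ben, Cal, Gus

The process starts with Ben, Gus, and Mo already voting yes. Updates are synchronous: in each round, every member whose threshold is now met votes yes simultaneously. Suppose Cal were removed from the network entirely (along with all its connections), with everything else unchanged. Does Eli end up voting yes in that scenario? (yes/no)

With Cal removed:
Round 1 — Ben, Gus, Mo vote yes (initial).
Round 2 — no new yes votes; cascade stops.

no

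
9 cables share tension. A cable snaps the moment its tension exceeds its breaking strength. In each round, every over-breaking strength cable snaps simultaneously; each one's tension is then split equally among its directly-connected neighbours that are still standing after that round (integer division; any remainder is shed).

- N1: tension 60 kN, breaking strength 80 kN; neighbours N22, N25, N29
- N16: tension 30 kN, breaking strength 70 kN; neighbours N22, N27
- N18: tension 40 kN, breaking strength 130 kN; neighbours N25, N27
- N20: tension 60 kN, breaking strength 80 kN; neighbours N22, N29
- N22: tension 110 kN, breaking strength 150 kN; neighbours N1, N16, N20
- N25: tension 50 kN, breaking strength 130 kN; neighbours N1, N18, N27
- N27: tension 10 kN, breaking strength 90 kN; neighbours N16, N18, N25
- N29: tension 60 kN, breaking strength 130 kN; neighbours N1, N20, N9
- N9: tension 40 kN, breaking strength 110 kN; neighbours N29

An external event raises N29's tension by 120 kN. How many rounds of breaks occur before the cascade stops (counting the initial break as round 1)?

Round 1 — N29 at 180 > 130. N29 snaps.
  N29 sheds 180 kN to N1, N20, N9: 60 each.
    N1: 60+60 = 120 > 80
    N20: 60+60 = 120 > 80
    N9: 40+60 = 100 ≤ 110
Round 2 — N1, N20 snap.
  N1 sheds 120 kN to N22, N25: 60 each.
    N22: 110+60 = 170 > 150
    N25: 50+60 = 110 ≤ 130
  N20 sheds 120 kN to N22: 120 each.
    N22: 170+120 = 290 > 150
Round 3 — N22 snaps.
  N22 sheds 290 kN to N16: 290 each.
    N16: 30+290 = 320 > 70
Round 4 — N16 snaps.
  N16 sheds 320 kN to N27: 320 each.
    N27: 10+320 = 330 > 90
Round 5 — N27 snaps.
  N27 sheds 330 kN to N18, N25: 165 each.
    N18: 40+165 = 205 > 130
    N25: 110+165 = 275 > 130
Round 6 — N18, N25 snap.
  N18 sheds 205 kN: no online neighbours, lost.
  N25 sheds 275 kN: no online neighbours, lost.
No further breaks.

6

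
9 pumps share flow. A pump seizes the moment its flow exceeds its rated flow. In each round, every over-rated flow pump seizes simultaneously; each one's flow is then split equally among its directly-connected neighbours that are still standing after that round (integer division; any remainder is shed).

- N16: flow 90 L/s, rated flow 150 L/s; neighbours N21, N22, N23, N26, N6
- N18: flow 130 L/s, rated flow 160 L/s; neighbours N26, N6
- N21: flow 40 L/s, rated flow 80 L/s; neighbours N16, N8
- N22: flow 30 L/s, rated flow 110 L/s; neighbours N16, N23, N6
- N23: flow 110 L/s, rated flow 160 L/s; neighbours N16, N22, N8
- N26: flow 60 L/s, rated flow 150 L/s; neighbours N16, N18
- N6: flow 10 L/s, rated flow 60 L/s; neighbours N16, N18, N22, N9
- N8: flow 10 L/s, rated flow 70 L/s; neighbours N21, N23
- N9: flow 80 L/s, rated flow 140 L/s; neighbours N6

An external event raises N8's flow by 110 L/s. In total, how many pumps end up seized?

9

Round 1 — N8 at 120 > 70. N8 seizes.
  N8 sheds 120 L/s to N21, N23: 60 each.
    N21: 40+60 = 100 > 80
    N23: 110+60 = 170 > 160
Round 2 — N21, N23 seize.
  N21 sheds 100 L/s to N16: 100 each.
    N16: 90+100 = 190 > 150
  N23 sheds 170 L/s to N16, N22: 85 each.
    N16: 190+85 = 275 > 150
    N22: 30+85 = 115 > 110
Round 3 — N16, N22 seize.
  N16 sheds 275 L/s to N26, N6: 137 each (1 lost).
    N26: 60+137 = 197 > 150
    N6: 10+137 = 147 > 60
  N22 sheds 115 L/s to N6: 115 each.
    N6: 147+115 = 262 > 60
Round 4 — N26, N6 seize.
  N26 sheds 197 L/s to N18: 197 each.
    N18: 130+197 = 327 > 160
  N6 sheds 262 L/s to N18, N9: 131 each.
    N18: 327+131 = 458 > 160
    N9: 80+131 = 211 > 140
Round 5 — N18, N9 seize.
  N18 sheds 458 L/s: no online neighbours, lost.
  N9 sheds 211 L/s: no online neighbours, lost.
No further seizures.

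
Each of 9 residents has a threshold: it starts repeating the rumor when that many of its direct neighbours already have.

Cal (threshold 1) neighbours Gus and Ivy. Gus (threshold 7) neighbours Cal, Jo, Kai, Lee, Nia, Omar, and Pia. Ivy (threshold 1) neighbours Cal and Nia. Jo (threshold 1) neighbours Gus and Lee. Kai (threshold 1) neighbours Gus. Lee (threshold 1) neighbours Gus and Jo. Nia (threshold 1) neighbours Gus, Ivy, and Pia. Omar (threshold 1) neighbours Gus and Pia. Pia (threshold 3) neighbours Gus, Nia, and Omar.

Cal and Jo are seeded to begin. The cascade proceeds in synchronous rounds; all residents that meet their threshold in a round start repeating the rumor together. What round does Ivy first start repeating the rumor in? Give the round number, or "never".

Round 1 — Cal, Jo start repeating the rumor (initial).
Round 2 — checking thresholds:
  Gus: 2 of 7 neighbours < 7, not yet.
  Ivy: 1 of 2 neighbours ≥ 1, starts repeating the rumor.
  Lee: 1 of 2 neighbours ≥ 1, starts repeating the rumor.
Round 3 — checking thresholds:
  Gus: 3 of 7 neighbours < 7, not yet.
  Nia: 1 of 3 neighbours ≥ 1, starts repeating the rumor.
Round 4 — no new spreads; cascade stops.

2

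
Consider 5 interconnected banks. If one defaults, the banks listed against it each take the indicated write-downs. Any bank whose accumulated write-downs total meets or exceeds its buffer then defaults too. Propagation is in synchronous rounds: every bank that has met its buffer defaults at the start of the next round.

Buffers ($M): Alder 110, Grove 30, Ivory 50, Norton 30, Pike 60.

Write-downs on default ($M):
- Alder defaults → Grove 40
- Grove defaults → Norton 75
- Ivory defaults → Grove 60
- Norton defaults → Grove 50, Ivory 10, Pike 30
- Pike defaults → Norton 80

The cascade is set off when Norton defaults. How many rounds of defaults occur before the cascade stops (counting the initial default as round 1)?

Round 1 — Norton defaults (initial).
  Grove: +50 → 50 ≥ 30
  Ivory: +10 → 10 < 50
  Pike: +30 → 30 < 60
Round 2 — Grove defaults.
No further defaults.

2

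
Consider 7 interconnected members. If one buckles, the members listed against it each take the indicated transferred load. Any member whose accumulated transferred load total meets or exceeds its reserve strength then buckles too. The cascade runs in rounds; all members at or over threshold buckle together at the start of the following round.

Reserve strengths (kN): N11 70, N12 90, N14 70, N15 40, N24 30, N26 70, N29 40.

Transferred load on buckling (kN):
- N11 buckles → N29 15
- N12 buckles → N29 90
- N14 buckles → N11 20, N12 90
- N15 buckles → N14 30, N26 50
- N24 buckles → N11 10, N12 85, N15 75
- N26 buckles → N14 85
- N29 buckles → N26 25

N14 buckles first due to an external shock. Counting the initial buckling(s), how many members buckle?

Round 1 — N14 buckles (initial).
  N11: +20 → 20 < 70
  N12: +90 → 90 ≥ 90
Round 2 — N12 buckles.
  N29: +90 → 90 ≥ 40
Round 3 — N29 buckles.
  N26: +25 → 25 < 70
No further bucklings.

3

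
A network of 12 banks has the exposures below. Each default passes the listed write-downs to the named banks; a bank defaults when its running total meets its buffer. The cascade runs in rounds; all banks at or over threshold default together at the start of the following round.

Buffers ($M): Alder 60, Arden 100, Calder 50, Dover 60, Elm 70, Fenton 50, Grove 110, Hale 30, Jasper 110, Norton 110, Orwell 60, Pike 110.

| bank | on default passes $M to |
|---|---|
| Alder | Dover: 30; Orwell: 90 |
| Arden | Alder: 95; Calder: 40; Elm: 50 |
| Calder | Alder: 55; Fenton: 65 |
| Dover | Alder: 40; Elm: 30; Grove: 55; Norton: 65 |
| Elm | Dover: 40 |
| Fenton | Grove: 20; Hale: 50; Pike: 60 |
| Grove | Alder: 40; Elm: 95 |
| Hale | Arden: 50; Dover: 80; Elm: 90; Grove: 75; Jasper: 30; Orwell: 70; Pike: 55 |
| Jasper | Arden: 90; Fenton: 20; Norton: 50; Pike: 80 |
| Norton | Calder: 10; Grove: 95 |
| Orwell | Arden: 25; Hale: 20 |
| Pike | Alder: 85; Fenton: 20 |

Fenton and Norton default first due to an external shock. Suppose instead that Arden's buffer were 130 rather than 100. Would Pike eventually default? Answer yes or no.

With Arden's buffer at 130:
Round 1 — Fenton, Norton default (initial).
  Calder: +10 → 10 < 50
  Grove: +20+95 → 115 ≥ 110
  Hale: +50 → 50 ≥ 30
  Pike: +60 → 60 < 110
Round 2 — Grove, Hale default.
  Alder: +40 → 40 < 60
  Arden: +50 → 50 < 130
  Dover: +80 → 80 ≥ 60
  Elm: +95+90 → 185 ≥ 70
  Jasper: +30 → 30 < 110
  Orwell: +70 → 70 ≥ 60
  Pike: +55 → 115 ≥ 110
Round 3 — Dover, Elm, Orwell, Pike default.
  Alder: +40+85 → 165 ≥ 60
  Arden: +25 → 75 < 130
Round 4 — Alder defaults.
No further defaults.

yes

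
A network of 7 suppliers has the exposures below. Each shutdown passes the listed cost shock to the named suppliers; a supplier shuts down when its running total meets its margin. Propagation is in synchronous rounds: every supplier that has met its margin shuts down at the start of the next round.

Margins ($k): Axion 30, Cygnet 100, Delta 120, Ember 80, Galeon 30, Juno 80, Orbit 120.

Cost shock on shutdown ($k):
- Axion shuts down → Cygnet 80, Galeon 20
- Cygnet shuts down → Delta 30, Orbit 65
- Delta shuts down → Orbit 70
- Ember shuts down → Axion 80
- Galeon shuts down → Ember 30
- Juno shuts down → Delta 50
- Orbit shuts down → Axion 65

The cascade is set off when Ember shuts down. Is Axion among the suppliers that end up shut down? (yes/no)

Round 1 — Ember shuts down (initial).
  Axion: +80 → 80 ≥ 30
Round 2 — Axion shuts down.
  Cygnet: +80 → 80 < 100
  Galeon: +20 → 20 < 30
No further shutdowns.

yes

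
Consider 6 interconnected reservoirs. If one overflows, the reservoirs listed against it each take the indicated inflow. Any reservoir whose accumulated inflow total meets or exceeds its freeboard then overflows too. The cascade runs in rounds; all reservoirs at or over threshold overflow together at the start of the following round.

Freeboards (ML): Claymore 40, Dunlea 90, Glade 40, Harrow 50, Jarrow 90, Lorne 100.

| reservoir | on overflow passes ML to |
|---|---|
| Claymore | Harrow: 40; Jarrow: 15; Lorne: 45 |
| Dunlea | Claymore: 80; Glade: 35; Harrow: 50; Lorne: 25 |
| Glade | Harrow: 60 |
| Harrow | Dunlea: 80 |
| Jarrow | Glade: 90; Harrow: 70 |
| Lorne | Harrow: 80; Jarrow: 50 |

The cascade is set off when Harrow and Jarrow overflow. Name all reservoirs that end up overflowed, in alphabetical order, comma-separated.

Round 1 — Harrow, Jarrow overflow (initial).
  Dunlea: +80 → 80 < 90
  Glade: +90 → 90 ≥ 40
Round 2 — Glade overflows.
No further overflows.

Glade, Harrow, Jarrow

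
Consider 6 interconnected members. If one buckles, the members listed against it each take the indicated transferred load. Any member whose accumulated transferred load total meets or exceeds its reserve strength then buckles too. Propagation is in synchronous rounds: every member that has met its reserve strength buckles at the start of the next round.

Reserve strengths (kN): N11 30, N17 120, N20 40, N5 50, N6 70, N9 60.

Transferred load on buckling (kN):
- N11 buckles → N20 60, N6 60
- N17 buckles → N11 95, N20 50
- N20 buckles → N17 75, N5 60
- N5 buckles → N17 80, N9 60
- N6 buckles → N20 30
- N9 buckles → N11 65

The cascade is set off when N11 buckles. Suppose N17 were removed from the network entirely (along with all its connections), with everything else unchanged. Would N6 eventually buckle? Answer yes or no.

With N17 removed:
Round 1 — N11 buckles (initial).
  N20: +60 → 60 ≥ 40
  N6: +60 → 60 < 70
Round 2 — N20 buckles.
  N5: +60 → 60 ≥ 50
Round 3 — N5 buckles.
  N9: +60 → 60 ≥ 60
Round 4 — N9 buckles.
No further bucklings.

no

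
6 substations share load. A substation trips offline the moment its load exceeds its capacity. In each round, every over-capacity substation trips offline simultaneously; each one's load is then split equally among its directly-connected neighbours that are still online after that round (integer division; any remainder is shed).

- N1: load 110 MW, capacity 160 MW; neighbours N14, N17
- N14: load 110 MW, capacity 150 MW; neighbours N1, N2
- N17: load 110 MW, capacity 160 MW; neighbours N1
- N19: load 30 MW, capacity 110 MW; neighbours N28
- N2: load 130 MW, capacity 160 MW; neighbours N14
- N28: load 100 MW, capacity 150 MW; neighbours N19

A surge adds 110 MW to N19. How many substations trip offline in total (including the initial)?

Round 1 — N19 at 140 > 110. N19 trips offline.
  N19 sheds 140 MW to N28: 140 each.
    N28: 100+140 = 240 > 150
Round 2 — N28 trips offline.
  N28 sheds 240 MW: no online neighbours, lost.
No further trips.

2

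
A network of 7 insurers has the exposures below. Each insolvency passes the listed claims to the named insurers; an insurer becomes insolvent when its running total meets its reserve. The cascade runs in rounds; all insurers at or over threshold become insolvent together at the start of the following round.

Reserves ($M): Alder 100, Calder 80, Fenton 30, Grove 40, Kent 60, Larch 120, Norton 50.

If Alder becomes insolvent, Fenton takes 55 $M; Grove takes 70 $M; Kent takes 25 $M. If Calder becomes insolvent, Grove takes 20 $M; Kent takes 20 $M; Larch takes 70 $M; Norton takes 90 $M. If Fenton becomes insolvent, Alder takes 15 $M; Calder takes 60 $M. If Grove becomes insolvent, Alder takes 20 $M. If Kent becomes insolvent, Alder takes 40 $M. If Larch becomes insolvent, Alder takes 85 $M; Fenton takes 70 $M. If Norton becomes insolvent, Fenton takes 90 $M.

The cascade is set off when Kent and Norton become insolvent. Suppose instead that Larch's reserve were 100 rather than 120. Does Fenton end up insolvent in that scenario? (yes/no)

yes

With Larch's reserve at 100:
Round 1 — Kent, Norton become insolvent (initial).
  Alder: +40 → 40 < 100
  Fenton: +90 → 90 ≥ 30
Round 2 — Fenton becomes insolvent.
  Alder: +15 → 55 < 100
  Calder: +60 → 60 < 80
No further insolvencies.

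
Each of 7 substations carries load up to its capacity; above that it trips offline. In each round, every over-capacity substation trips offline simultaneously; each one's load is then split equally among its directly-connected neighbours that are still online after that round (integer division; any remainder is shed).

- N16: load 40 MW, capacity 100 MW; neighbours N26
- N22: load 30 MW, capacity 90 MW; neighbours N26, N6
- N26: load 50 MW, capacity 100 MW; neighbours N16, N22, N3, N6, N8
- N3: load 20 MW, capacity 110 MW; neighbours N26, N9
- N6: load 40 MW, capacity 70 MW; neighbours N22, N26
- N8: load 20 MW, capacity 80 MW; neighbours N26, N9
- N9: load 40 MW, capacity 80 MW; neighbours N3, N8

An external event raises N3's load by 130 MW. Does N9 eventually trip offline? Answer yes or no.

yes

Round 1 — N3 at 150 > 110. N3 trips offline.
  N3 sheds 150 MW to N26, N9: 75 each.
    N26: 50+75 = 125 > 100
    N9: 40+75 = 115 > 80
Round 2 — N26, N9 trip offline.
  N26 sheds 125 MW to N16, N22, N6, N8: 31 each (1 lost).
    N16: 40+31 = 71 ≤ 100
    N22: 30+31 = 61 ≤ 90
    N6: 40+31 = 71 > 70
    N8: 20+31 = 51 ≤ 80
  N9 sheds 115 MW to N8: 115 each.
    N8: 51+115 = 166 > 80
Round 3 — N6, N8 trip offline.
  N6 sheds 71 MW to N22: 71 each.
    N22: 61+71 = 132 > 90
  N8 sheds 166 MW: no online neighbours, lost.
Round 4 — N22 trips offline.
  N22 sheds 132 MW: no online neighbours, lost.
No further trips.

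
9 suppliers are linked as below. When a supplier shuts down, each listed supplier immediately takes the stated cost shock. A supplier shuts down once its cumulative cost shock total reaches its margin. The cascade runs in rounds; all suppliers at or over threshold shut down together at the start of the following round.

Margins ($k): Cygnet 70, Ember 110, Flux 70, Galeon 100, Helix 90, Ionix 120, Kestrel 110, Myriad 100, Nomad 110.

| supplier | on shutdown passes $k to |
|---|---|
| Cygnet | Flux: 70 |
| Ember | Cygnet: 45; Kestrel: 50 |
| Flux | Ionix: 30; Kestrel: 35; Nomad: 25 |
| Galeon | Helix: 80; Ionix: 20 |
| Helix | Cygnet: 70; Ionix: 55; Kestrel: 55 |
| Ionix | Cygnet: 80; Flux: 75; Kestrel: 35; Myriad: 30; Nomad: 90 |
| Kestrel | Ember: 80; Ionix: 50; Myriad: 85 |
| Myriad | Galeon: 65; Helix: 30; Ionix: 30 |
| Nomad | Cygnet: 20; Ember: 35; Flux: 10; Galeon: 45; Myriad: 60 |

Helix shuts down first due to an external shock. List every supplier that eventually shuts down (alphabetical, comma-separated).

Cygnet, Flux, Helix

Round 1 — Helix shuts down (initial).
  Cygnet: +70 → 70 ≥ 70
  Ionix: +55 → 55 < 120
  Kestrel: +55 → 55 < 110
Round 2 — Cygnet shuts down.
  Flux: +70 → 70 ≥ 70
Round 3 — Flux shuts down.
  Ionix: +30 → 85 < 120
  Kestrel: +35 → 90 < 110
  Nomad: +25 → 25 < 110
No further shutdowns.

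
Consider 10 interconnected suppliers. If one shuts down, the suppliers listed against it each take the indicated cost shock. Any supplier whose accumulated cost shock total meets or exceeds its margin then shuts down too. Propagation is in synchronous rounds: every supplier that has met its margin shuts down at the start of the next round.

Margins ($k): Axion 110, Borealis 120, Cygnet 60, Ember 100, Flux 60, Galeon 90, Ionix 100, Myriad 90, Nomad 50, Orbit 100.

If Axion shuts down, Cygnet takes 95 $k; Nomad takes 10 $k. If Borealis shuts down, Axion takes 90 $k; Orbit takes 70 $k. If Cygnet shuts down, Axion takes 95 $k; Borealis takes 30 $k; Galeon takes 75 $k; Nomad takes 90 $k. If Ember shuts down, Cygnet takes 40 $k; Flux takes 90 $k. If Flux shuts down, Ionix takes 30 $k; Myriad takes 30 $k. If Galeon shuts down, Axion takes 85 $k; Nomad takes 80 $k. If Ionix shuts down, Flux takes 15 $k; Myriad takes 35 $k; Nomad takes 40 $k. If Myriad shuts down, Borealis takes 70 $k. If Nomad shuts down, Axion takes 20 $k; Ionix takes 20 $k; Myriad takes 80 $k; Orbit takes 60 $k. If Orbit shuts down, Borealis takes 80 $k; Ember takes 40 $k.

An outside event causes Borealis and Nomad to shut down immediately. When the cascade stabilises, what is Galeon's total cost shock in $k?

75

Round 1 — Borealis, Nomad shut down (initial).
  Axion: +90+20 → 110 ≥ 110
  Ionix: +20 → 20 < 100
  Myriad: +80 → 80 < 90
  Orbit: +70+60 → 130 ≥ 100
Round 2 — Axion, Orbit shut down.
  Cygnet: +95 → 95 ≥ 60
  Ember: +40 → 40 < 100
Round 3 — Cygnet shuts down.
  Galeon: +75 → 75 < 90
No further shutdowns.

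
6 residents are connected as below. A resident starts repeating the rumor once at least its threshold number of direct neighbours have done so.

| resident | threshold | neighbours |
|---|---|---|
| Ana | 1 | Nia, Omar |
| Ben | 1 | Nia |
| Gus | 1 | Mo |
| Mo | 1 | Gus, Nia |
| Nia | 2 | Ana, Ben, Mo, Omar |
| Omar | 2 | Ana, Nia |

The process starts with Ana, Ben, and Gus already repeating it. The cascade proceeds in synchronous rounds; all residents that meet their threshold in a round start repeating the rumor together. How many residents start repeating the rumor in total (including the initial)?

6

Round 1 — Ana, Ben, Gus start repeating the rumor (initial).
Round 2 — checking thresholds:
  Mo: 1 of 2 neighbours ≥ 1, starts repeating the rumor.
  Nia: 2 of 4 neighbours ≥ 2, starts repeating the rumor.
  Omar: 1 of 2 neighbours < 2, below threshold.
Round 3 — checking thresholds:
  Omar: 2 of 2 neighbours ≥ 2, starts repeating the rumor.
Round 4 — no new spreads; cascade stops.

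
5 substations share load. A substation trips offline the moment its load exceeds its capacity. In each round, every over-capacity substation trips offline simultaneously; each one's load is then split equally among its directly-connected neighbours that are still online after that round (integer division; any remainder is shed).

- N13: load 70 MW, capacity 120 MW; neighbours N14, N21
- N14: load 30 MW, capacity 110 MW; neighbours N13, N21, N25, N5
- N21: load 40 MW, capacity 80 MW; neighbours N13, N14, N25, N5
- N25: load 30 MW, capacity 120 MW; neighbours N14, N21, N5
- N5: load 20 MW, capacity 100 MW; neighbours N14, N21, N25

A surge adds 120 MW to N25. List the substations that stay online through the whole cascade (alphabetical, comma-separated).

N13, N14, N5

Round 1 — N25 at 150 > 120. N25 trips offline.
  N25 sheds 150 MW to N14, N21, N5: 50 each.
    N14: 30+50 = 80 ≤ 110
    N21: 40+50 = 90 > 80
    N5: 20+50 = 70 ≤ 100
Round 2 — N21 trips offline.
  N21 sheds 90 MW to N13, N14, N5: 30 each.
    N13: 70+30 = 100 ≤ 120
    N14: 80+30 = 110 ≤ 110
    N5: 70+30 = 100 ≤ 100
No further trips.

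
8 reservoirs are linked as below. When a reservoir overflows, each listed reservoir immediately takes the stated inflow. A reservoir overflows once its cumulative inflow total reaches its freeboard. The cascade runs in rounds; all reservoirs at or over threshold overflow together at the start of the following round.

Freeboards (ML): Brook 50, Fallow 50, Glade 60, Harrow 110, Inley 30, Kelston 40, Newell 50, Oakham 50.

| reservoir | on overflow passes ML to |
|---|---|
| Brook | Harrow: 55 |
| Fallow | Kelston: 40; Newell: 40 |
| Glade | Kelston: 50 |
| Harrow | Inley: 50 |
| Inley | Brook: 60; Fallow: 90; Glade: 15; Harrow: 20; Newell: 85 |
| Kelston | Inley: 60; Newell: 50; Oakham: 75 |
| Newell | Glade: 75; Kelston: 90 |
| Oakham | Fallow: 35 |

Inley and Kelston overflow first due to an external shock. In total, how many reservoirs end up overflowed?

Round 1 — Inley, Kelston overflow (initial).
  Brook: +60 → 60 ≥ 50
  Fallow: +90 → 90 ≥ 50
  Glade: +15 → 15 < 60
  Harrow: +20 → 20 < 110
  Newell: +85+50 → 135 ≥ 50
  Oakham: +75 → 75 ≥ 50
Round 2 — Brook, Fallow, Newell, Oakham overflow.
  Glade: +75 → 90 ≥ 60
  Harrow: +55 → 75 < 110
Round 3 — Glade overflows.
No further overflows.

7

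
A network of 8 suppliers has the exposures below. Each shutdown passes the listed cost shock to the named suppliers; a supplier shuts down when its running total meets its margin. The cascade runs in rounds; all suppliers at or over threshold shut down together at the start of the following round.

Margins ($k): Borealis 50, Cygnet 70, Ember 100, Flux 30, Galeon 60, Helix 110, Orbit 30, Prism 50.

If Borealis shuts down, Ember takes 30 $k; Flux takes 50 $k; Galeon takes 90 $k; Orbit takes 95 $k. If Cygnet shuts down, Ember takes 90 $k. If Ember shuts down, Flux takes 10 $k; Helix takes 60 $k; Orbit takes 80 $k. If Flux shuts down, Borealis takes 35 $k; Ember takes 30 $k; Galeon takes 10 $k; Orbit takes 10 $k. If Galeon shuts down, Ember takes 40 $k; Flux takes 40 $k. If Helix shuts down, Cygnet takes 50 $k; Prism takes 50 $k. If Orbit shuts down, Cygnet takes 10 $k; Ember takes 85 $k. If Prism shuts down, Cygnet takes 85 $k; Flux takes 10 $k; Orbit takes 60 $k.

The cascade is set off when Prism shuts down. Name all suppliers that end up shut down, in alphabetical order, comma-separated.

Round 1 — Prism shuts down (initial).
  Cygnet: +85 → 85 ≥ 70
  Flux: +10 → 10 < 30
  Orbit: +60 → 60 ≥ 30
Round 2 — Cygnet, Orbit shut down.
  Ember: +90+85 → 175 ≥ 100
Round 3 — Ember shuts down.
  Flux: +10 → 20 < 30
  Helix: +60 → 60 < 110
No further shutdowns.

Cygnet, Ember, Orbit, Prism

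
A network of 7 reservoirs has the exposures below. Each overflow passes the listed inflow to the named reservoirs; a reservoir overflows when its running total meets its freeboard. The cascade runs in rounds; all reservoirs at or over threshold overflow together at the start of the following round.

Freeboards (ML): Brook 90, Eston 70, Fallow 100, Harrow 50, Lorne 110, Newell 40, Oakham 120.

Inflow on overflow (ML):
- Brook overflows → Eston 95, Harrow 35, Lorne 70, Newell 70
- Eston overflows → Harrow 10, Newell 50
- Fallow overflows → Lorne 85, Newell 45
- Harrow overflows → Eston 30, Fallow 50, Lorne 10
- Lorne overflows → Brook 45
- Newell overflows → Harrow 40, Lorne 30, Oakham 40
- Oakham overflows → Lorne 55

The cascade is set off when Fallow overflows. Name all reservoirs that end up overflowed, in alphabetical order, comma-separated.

Round 1 — Fallow overflows (initial).
  Lorne: +85 → 85 < 110
  Newell: +45 → 45 ≥ 40
Round 2 — Newell overflows.
  Harrow: +40 → 40 < 50
  Lorne: +30 → 115 ≥ 110
  Oakham: +40 → 40 < 120
Round 3 — Lorne overflows.
  Brook: +45 → 45 < 90
No further overflows.

Fallow, Lorne, Newell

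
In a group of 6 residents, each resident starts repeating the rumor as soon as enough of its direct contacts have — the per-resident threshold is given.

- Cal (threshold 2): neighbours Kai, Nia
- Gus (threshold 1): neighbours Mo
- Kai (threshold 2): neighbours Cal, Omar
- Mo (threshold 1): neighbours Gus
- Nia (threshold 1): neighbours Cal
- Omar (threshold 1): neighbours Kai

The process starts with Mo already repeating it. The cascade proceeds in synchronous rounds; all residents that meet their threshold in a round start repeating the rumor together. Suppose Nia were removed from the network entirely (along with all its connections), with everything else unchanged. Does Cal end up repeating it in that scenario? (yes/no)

With Nia removed:
Round 1 — Mo starts repeating the rumor (initial).
Round 2 — checking thresholds:
  Gus: 1 of 1 neighbours ≥ 1, starts repeating the rumor.
Round 3 — no new spreads; cascade stops.

no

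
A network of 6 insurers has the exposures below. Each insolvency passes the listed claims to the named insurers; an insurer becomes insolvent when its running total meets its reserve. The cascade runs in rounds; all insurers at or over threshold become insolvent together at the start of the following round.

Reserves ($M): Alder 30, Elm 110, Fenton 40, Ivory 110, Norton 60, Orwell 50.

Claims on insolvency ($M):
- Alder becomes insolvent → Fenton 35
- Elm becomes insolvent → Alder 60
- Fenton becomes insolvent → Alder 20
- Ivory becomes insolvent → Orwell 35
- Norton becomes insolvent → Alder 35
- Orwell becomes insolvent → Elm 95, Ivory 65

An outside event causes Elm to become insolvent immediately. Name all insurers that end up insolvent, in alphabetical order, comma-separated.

Round 1 — Elm becomes insolvent (initial).
  Alder: +60 → 60 ≥ 30
Round 2 — Alder becomes insolvent.
  Fenton: +35 → 35 < 40
No further insolvencies.

Alder, Elm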